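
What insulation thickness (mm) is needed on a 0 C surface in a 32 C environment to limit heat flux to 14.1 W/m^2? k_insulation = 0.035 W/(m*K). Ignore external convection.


dT = 32 - (0) = 32 K
thickness = k * dT / q_max * 1000
thickness = 0.035 * 32 / 14.1 * 1000
thickness = 79.4 mm

79.4


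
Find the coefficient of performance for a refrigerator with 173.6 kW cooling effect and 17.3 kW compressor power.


COP = Q_evap / W
COP = 173.6 / 17.3
COP = 10.035

10.035


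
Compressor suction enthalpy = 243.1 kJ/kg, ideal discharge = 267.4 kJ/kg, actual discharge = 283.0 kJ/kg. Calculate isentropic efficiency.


dh_ideal = 267.4 - 243.1 = 24.3 kJ/kg
dh_actual = 283.0 - 243.1 = 39.9 kJ/kg
eta_s = dh_ideal / dh_actual = 24.3 / 39.9
eta_s = 0.609

0.609


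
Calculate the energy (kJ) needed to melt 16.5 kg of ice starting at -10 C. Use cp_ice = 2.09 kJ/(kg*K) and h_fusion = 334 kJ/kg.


Sensible heat = cp * dT = 2.09 * 10 = 20.9 kJ/kg
Total per kg = 20.9 + 334 = 354.9 kJ/kg
Q = m * total = 16.5 * 354.9
Q = 5855.9 kJ

5855.9


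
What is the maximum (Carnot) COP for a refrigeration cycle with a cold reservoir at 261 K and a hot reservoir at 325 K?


dT = 325 - 261 = 64 K
COP_carnot = T_cold / dT = 261 / 64
COP_carnot = 4.078

4.078


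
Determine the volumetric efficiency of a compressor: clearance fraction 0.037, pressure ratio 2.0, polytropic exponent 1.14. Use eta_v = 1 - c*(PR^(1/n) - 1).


PR^(1/n) = 2.0^(1/1.14) = 1.83679801
eta_v = 1 - 0.037 * (1.83679801 - 1)
eta_v = 0.969

0.969


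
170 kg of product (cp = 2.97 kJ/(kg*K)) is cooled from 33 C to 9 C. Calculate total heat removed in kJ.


dT = 33 - (9) = 24 K
Q = m * cp * dT = 170 * 2.97 * 24
Q = 12118 kJ

12118


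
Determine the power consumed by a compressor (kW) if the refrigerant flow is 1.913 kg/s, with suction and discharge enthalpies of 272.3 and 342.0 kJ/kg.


dh = 342.0 - 272.3 = 69.7 kJ/kg
W = m_dot * dh = 1.913 * 69.7 = 133.34 kW

133.34


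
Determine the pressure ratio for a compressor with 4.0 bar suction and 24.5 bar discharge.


PR = P_high / P_low
PR = 24.5 / 4.0
PR = 6.125

6.125


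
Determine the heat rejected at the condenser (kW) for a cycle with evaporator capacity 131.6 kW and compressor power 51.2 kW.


Q_cond = Q_evap + W
Q_cond = 131.6 + 51.2
Q_cond = 182.8 kW

182.8


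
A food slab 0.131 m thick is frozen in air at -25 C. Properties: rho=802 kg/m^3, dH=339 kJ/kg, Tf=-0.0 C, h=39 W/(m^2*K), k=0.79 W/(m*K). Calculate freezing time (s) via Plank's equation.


dT = -0.0 - (-25) = 25.0 K
term1 = a/(2h) = 0.131/(2*39) = 0.001679487179
term2 = a^2/(8k) = 0.131^2/(8*0.79) = 0.002715348101
t = rho*dH*1000/dT * (term1 + term2)
t = 802*339*1000/25.0 * (0.001679487179 + 0.002715348101)
t = 47794 s

47794


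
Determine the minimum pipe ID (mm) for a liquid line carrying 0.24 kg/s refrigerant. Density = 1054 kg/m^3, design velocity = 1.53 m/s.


A = m_dot / (rho * v) = 0.24 / (1054 * 1.53) = 0.0001488261339 m^2
d = sqrt(4*A/pi) * 1000
d = 13.8 mm

13.8


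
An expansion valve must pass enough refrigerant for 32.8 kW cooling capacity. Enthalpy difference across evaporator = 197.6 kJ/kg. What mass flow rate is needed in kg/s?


m_dot = Q / dh
m_dot = 32.8 / 197.6
m_dot = 0.166 kg/s

0.166


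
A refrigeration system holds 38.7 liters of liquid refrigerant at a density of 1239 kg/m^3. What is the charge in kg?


Charge = V * rho / 1000
Charge = 38.7 * 1239 / 1000
Charge = 47.95 kg

47.95


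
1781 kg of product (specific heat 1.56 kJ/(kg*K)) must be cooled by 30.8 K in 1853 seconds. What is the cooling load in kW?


Q = m * cp * dT / t
Q = 1781 * 1.56 * 30.8 / 1853
Q = 46.181 kW

46.181


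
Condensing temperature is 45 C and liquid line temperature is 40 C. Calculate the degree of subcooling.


Subcooling = T_cond - T_liquid
Subcooling = 45 - 40
Subcooling = 5 K

5


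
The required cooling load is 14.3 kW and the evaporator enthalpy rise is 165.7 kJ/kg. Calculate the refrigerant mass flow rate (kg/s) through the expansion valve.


m_dot = Q / dh
m_dot = 14.3 / 165.7
m_dot = 0.0863 kg/s

0.0863


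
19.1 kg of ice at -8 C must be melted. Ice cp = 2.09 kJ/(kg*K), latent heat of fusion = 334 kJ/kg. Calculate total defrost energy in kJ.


Sensible heat = cp * dT = 2.09 * 8 = 16.72 kJ/kg
Total per kg = 16.72 + 334 = 350.72 kJ/kg
Q = m * total = 19.1 * 350.72
Q = 6698.8 kJ

6698.8


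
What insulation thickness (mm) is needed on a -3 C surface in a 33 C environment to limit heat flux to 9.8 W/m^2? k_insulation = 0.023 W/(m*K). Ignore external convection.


dT = 33 - (-3) = 36 K
thickness = k * dT / q_max * 1000
thickness = 0.023 * 36 / 9.8 * 1000
thickness = 84.5 mm

84.5


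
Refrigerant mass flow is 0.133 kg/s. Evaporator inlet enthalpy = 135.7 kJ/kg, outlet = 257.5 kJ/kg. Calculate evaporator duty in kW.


dh = 257.5 - 135.7 = 121.8 kJ/kg
Q_evap = m_dot * dh = 0.133 * 121.8
Q_evap = 16.2 kW

16.2


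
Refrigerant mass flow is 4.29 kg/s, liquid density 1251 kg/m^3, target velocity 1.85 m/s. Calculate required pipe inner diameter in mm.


A = m_dot / (rho * v) = 4.29 / (1251 * 1.85) = 0.001853652213 m^2
d = sqrt(4*A/pi) * 1000
d = 48.6 mm

48.6


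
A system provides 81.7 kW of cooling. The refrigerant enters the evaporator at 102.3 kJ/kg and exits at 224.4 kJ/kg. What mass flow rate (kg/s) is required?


dh = 224.4 - 102.3 = 122.1 kJ/kg
m_dot = Q / dh = 81.7 / 122.1 = 0.6691 kg/s

0.6691


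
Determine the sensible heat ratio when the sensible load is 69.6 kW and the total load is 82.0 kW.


SHR = Q_sensible / Q_total
SHR = 69.6 / 82.0
SHR = 0.849

0.849


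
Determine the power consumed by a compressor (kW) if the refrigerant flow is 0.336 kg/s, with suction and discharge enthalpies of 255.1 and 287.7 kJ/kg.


dh = 287.7 - 255.1 = 32.6 kJ/kg
W = m_dot * dh = 0.336 * 32.6 = 10.95 kW

10.95


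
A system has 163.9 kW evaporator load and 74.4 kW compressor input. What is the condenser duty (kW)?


Q_cond = Q_evap + W
Q_cond = 163.9 + 74.4
Q_cond = 238.3 kW

238.3


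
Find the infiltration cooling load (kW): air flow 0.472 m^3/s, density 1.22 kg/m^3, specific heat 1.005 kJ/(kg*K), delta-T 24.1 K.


Q = V_dot * rho * cp * dT
Q = 0.472 * 1.22 * 1.005 * 24.1
Q = 13.947 kW

13.947


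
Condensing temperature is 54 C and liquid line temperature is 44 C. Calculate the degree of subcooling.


Subcooling = T_cond - T_liquid
Subcooling = 54 - 44
Subcooling = 10 K

10


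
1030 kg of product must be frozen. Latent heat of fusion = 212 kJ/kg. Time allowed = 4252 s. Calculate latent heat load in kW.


Q_lat = m * h_fg / t
Q_lat = 1030 * 212 / 4252
Q_lat = 51.35 kW

51.35


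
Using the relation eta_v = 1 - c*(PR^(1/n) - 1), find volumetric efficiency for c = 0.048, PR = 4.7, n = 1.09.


PR^(1/n) = 4.7^(1/1.09) = 4.13621913
eta_v = 1 - 0.048 * (4.13621913 - 1)
eta_v = 0.8495

0.8495


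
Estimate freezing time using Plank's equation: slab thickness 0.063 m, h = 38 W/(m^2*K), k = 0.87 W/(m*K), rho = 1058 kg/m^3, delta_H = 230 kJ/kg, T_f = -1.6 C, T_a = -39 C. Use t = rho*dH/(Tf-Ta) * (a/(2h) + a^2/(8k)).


dT = -1.6 - (-39) = 37.4 K
term1 = a/(2h) = 0.063/(2*38) = 0.0008289473684
term2 = a^2/(8k) = 0.063^2/(8*0.87) = 0.0005702586207
t = rho*dH*1000/dT * (term1 + term2)
t = 1058*230*1000/37.4 * (0.0008289473684 + 0.0005702586207)
t = 9104 s

9104


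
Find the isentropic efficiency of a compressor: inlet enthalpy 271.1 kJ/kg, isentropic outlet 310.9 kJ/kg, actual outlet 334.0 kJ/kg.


dh_ideal = 310.9 - 271.1 = 39.8 kJ/kg
dh_actual = 334.0 - 271.1 = 62.9 kJ/kg
eta_s = dh_ideal / dh_actual = 39.8 / 62.9
eta_s = 0.6328

0.6328


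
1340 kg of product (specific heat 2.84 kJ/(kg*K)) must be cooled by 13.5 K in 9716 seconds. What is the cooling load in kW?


Q = m * cp * dT / t
Q = 1340 * 2.84 * 13.5 / 9716
Q = 5.288 kW

5.288


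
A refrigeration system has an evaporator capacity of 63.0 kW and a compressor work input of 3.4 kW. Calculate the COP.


COP = Q_evap / W
COP = 63.0 / 3.4
COP = 18.529

18.529


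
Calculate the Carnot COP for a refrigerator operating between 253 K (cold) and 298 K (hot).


dT = 298 - 253 = 45 K
COP_carnot = T_cold / dT = 253 / 45
COP_carnot = 5.622

5.622


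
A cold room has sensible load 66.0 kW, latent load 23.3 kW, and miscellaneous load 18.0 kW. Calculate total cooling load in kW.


Q_total = Q_s + Q_l + Q_misc
Q_total = 66.0 + 23.3 + 18.0
Q_total = 107.3 kW

107.3


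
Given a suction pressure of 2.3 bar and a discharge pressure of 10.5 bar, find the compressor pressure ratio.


PR = P_high / P_low
PR = 10.5 / 2.3
PR = 4.565

4.565


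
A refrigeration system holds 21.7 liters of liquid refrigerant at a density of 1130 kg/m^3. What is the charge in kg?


Charge = V * rho / 1000
Charge = 21.7 * 1130 / 1000
Charge = 24.52 kg

24.52


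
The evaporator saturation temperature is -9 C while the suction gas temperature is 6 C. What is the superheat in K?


Superheat = T_suction - T_evap
Superheat = 6 - (-9)
Superheat = 15 K

15


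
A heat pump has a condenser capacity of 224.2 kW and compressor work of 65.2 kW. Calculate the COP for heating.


COP_hp = Q_cond / W
COP_hp = 224.2 / 65.2
COP_hp = 3.439

3.439


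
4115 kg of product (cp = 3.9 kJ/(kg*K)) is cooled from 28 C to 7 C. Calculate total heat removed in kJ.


dT = 28 - (7) = 21 K
Q = m * cp * dT = 4115 * 3.9 * 21
Q = 337019 kJ

337019


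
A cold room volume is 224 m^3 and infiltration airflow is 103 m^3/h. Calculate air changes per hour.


ACH = flow / volume
ACH = 103 / 224
ACH = 0.46

0.46


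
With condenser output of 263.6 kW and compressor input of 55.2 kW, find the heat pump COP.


COP_hp = Q_cond / W
COP_hp = 263.6 / 55.2
COP_hp = 4.775

4.775


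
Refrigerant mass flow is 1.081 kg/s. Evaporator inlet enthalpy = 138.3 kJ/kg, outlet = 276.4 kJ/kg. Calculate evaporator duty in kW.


dh = 276.4 - 138.3 = 138.1 kJ/kg
Q_evap = m_dot * dh = 1.081 * 138.1
Q_evap = 149.29 kW

149.29


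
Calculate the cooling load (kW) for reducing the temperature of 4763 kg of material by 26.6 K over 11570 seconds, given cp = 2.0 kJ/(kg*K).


Q = m * cp * dT / t
Q = 4763 * 2.0 * 26.6 / 11570
Q = 21.901 kW

21.901


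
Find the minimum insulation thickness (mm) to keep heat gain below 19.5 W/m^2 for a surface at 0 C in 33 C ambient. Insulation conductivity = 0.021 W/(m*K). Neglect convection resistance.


dT = 33 - (0) = 33 K
thickness = k * dT / q_max * 1000
thickness = 0.021 * 33 / 19.5 * 1000
thickness = 35.5 mm

35.5


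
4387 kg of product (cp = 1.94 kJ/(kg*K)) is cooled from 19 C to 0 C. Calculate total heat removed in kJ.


dT = 19 - (0) = 19 K
Q = m * cp * dT = 4387 * 1.94 * 19
Q = 161705 kJ

161705


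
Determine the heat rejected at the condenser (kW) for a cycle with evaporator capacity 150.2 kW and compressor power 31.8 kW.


Q_cond = Q_evap + W
Q_cond = 150.2 + 31.8
Q_cond = 182.0 kW

182.0


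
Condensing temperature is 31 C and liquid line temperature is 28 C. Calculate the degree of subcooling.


Subcooling = T_cond - T_liquid
Subcooling = 31 - 28
Subcooling = 3 K

3


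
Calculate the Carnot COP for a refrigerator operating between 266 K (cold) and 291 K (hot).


dT = 291 - 266 = 25 K
COP_carnot = T_cold / dT = 266 / 25
COP_carnot = 10.64

10.64


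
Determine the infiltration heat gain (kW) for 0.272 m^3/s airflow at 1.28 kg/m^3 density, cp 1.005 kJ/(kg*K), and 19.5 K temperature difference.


Q = V_dot * rho * cp * dT
Q = 0.272 * 1.28 * 1.005 * 19.5
Q = 6.823 kW

6.823


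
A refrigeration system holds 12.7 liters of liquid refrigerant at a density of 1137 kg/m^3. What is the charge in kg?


Charge = V * rho / 1000
Charge = 12.7 * 1137 / 1000
Charge = 14.44 kg

14.44


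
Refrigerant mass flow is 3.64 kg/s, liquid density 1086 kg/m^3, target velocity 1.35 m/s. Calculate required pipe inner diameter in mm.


A = m_dot / (rho * v) = 3.64 / (1086 * 1.35) = 0.002482777437 m^2
d = sqrt(4*A/pi) * 1000
d = 56.2 mm

56.2


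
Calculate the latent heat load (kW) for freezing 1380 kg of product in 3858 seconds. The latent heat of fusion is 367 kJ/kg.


Q_lat = m * h_fg / t
Q_lat = 1380 * 367 / 3858
Q_lat = 131.28 kW

131.28


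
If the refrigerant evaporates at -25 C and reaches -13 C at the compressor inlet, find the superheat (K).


Superheat = T_suction - T_evap
Superheat = -13 - (-25)
Superheat = 12 K

12


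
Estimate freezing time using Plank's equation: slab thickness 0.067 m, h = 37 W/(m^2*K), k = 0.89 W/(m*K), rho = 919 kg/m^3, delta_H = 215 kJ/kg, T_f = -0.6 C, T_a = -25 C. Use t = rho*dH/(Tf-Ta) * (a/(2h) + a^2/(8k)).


dT = -0.6 - (-25) = 24.4 K
term1 = a/(2h) = 0.067/(2*37) = 0.0009054054054
term2 = a^2/(8k) = 0.067^2/(8*0.89) = 0.0006304775281
t = rho*dH*1000/dT * (term1 + term2)
t = 919*215*1000/24.4 * (0.0009054054054 + 0.0006304775281)
t = 12437 s

12437


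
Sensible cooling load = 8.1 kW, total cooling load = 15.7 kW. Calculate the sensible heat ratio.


SHR = Q_sensible / Q_total
SHR = 8.1 / 15.7
SHR = 0.516

0.516


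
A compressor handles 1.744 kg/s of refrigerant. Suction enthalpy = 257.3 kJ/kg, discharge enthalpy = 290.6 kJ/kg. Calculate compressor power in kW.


dh = 290.6 - 257.3 = 33.3 kJ/kg
W = m_dot * dh = 1.744 * 33.3 = 58.08 kW

58.08


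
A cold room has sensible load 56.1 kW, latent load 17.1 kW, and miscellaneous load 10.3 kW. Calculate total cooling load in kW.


Q_total = Q_s + Q_l + Q_misc
Q_total = 56.1 + 17.1 + 10.3
Q_total = 83.5 kW

83.5


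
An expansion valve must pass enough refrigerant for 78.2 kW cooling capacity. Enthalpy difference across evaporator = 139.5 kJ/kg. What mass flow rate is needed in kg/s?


m_dot = Q / dh
m_dot = 78.2 / 139.5
m_dot = 0.5606 kg/s

0.5606


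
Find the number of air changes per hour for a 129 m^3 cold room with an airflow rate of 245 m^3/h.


ACH = flow / volume
ACH = 245 / 129
ACH = 1.899

1.899


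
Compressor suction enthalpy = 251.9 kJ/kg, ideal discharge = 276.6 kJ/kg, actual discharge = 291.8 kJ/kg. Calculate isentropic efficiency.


dh_ideal = 276.6 - 251.9 = 24.7 kJ/kg
dh_actual = 291.8 - 251.9 = 39.9 kJ/kg
eta_s = dh_ideal / dh_actual = 24.7 / 39.9
eta_s = 0.619

0.619


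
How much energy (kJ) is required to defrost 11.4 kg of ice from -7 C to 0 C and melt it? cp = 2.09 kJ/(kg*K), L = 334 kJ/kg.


Sensible heat = cp * dT = 2.09 * 7 = 14.63 kJ/kg
Total per kg = 14.63 + 334 = 348.63 kJ/kg
Q = m * total = 11.4 * 348.63
Q = 3974.4 kJ

3974.4


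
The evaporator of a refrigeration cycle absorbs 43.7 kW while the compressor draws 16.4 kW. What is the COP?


COP = Q_evap / W
COP = 43.7 / 16.4
COP = 2.665

2.665


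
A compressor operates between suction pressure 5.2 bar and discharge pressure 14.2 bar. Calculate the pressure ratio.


PR = P_high / P_low
PR = 14.2 / 5.2
PR = 2.731

2.731


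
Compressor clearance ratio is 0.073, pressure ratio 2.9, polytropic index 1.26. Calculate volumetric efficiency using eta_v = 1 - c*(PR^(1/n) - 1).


PR^(1/n) = 2.9^(1/1.26) = 2.32799765
eta_v = 1 - 0.073 * (2.32799765 - 1)
eta_v = 0.9031

0.9031


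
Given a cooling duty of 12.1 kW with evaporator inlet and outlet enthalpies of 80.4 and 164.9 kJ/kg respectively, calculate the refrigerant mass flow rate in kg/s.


dh = 164.9 - 80.4 = 84.5 kJ/kg
m_dot = Q / dh = 12.1 / 84.5 = 0.1432 kg/s

0.1432


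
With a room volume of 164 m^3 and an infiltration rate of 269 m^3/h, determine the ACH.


ACH = flow / volume
ACH = 269 / 164
ACH = 1.64

1.64


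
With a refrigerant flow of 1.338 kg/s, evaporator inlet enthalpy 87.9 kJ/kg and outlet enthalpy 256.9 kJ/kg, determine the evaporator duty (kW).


dh = 256.9 - 87.9 = 169.0 kJ/kg
Q_evap = m_dot * dh = 1.338 * 169.0
Q_evap = 226.12 kW

226.12


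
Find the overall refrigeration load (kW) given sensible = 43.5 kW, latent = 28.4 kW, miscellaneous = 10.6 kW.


Q_total = Q_s + Q_l + Q_misc
Q_total = 43.5 + 28.4 + 10.6
Q_total = 82.5 kW

82.5


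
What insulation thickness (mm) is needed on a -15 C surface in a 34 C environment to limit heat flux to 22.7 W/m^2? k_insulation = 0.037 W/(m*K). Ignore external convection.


dT = 34 - (-15) = 49 K
thickness = k * dT / q_max * 1000
thickness = 0.037 * 49 / 22.7 * 1000
thickness = 79.9 mm

79.9


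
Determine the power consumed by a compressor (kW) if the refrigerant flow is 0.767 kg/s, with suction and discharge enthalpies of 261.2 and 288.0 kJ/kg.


dh = 288.0 - 261.2 = 26.8 kJ/kg
W = m_dot * dh = 0.767 * 26.8 = 20.56 kW

20.56


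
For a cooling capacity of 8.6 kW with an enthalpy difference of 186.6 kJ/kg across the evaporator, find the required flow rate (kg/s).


m_dot = Q / dh
m_dot = 8.6 / 186.6
m_dot = 0.0461 kg/s

0.0461


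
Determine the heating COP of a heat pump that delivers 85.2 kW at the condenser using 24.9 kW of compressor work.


COP_hp = Q_cond / W
COP_hp = 85.2 / 24.9
COP_hp = 3.422

3.422


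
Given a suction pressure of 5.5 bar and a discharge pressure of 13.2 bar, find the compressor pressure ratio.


PR = P_high / P_low
PR = 13.2 / 5.5
PR = 2.4

2.4


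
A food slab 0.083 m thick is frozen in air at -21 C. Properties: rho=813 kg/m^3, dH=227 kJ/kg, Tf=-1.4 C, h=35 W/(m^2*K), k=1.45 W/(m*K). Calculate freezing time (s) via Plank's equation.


dT = -1.4 - (-21) = 19.6 K
term1 = a/(2h) = 0.083/(2*35) = 0.001185714286
term2 = a^2/(8k) = 0.083^2/(8*1.45) = 0.0005938793103
t = rho*dH*1000/dT * (term1 + term2)
t = 813*227*1000/19.6 * (0.001185714286 + 0.0005938793103)
t = 16756 s

16756


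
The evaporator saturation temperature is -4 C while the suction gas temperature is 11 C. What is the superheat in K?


Superheat = T_suction - T_evap
Superheat = 11 - (-4)
Superheat = 15 K

15


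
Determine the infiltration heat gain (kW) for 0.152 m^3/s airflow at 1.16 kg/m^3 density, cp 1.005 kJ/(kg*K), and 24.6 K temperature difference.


Q = V_dot * rho * cp * dT
Q = 0.152 * 1.16 * 1.005 * 24.6
Q = 4.359 kW

4.359


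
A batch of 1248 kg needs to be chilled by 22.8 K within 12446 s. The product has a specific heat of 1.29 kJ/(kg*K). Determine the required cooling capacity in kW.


Q = m * cp * dT / t
Q = 1248 * 1.29 * 22.8 / 12446
Q = 2.949 kW

2.949


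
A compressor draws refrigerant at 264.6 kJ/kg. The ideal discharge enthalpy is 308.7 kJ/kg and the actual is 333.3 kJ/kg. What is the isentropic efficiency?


dh_ideal = 308.7 - 264.6 = 44.1 kJ/kg
dh_actual = 333.3 - 264.6 = 68.7 kJ/kg
eta_s = dh_ideal / dh_actual = 44.1 / 68.7
eta_s = 0.6419

0.6419


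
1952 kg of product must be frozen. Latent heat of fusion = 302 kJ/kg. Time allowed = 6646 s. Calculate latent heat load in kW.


Q_lat = m * h_fg / t
Q_lat = 1952 * 302 / 6646
Q_lat = 88.7 kW

88.7


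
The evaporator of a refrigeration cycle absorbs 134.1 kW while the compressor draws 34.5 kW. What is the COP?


COP = Q_evap / W
COP = 134.1 / 34.5
COP = 3.887

3.887


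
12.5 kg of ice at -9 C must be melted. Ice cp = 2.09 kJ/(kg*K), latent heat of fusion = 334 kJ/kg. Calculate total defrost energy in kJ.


Sensible heat = cp * dT = 2.09 * 9 = 18.81 kJ/kg
Total per kg = 18.81 + 334 = 352.81 kJ/kg
Q = m * total = 12.5 * 352.81
Q = 4410.1 kJ

4410.1


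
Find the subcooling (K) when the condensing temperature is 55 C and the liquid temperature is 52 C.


Subcooling = T_cond - T_liquid
Subcooling = 55 - 52
Subcooling = 3 K

3


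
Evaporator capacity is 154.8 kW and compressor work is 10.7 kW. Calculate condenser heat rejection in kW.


Q_cond = Q_evap + W
Q_cond = 154.8 + 10.7
Q_cond = 165.5 kW

165.5


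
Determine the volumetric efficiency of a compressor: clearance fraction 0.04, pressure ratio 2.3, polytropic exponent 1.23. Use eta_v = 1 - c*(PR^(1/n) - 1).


PR^(1/n) = 2.3^(1/1.23) = 1.96828359
eta_v = 1 - 0.04 * (1.96828359 - 1)
eta_v = 0.9613

0.9613


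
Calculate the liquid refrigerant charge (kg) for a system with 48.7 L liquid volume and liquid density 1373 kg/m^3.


Charge = V * rho / 1000
Charge = 48.7 * 1373 / 1000
Charge = 66.87 kg

66.87


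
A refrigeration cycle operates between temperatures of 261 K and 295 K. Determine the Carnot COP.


dT = 295 - 261 = 34 K
COP_carnot = T_cold / dT = 261 / 34
COP_carnot = 7.676

7.676


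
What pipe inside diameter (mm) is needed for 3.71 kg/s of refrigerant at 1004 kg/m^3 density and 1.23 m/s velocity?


A = m_dot / (rho * v) = 3.71 / (1004 * 1.23) = 0.00300424319 m^2
d = sqrt(4*A/pi) * 1000
d = 61.8 mm

61.8


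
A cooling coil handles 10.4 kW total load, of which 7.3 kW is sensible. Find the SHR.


SHR = Q_sensible / Q_total
SHR = 7.3 / 10.4
SHR = 0.702

0.702


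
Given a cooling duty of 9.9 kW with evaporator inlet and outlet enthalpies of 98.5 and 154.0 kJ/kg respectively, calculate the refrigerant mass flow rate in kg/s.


dh = 154.0 - 98.5 = 55.5 kJ/kg
m_dot = Q / dh = 9.9 / 55.5 = 0.1784 kg/s

0.1784


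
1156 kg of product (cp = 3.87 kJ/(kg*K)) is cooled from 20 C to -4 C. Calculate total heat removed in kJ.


dT = 20 - (-4) = 24 K
Q = m * cp * dT = 1156 * 3.87 * 24
Q = 107369 kJ

107369


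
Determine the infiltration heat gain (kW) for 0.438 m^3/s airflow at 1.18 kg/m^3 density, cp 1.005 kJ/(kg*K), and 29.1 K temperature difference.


Q = V_dot * rho * cp * dT
Q = 0.438 * 1.18 * 1.005 * 29.1
Q = 15.115 kW

15.115


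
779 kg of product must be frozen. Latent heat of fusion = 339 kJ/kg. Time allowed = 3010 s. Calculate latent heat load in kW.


Q_lat = m * h_fg / t
Q_lat = 779 * 339 / 3010
Q_lat = 87.73 kW

87.73


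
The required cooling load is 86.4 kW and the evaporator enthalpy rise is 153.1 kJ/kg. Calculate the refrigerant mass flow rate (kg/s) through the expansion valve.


m_dot = Q / dh
m_dot = 86.4 / 153.1
m_dot = 0.5643 kg/s

0.5643


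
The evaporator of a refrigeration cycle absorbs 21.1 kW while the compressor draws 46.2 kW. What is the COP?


COP = Q_evap / W
COP = 21.1 / 46.2
COP = 0.457

0.457


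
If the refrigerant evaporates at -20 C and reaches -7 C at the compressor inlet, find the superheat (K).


Superheat = T_suction - T_evap
Superheat = -7 - (-20)
Superheat = 13 K

13


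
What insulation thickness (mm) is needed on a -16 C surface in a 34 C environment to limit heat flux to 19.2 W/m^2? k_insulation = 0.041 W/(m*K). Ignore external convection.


dT = 34 - (-16) = 50 K
thickness = k * dT / q_max * 1000
thickness = 0.041 * 50 / 19.2 * 1000
thickness = 106.8 mm

106.8


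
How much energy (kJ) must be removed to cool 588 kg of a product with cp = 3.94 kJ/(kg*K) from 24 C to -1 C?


dT = 24 - (-1) = 25 K
Q = m * cp * dT = 588 * 3.94 * 25
Q = 57918 kJ

57918


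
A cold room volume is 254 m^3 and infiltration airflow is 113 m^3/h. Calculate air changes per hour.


ACH = flow / volume
ACH = 113 / 254
ACH = 0.445

0.445


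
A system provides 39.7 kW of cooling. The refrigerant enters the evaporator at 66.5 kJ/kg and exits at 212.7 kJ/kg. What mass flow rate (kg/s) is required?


dh = 212.7 - 66.5 = 146.2 kJ/kg
m_dot = Q / dh = 39.7 / 146.2 = 0.2715 kg/s

0.2715


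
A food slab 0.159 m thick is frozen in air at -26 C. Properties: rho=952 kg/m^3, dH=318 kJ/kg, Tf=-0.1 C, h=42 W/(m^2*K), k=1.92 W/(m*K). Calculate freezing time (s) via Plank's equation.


dT = -0.1 - (-26) = 25.9 K
term1 = a/(2h) = 0.159/(2*42) = 0.001892857143
term2 = a^2/(8k) = 0.159^2/(8*1.92) = 0.001645898438
t = rho*dH*1000/dT * (term1 + term2)
t = 952*318*1000/25.9 * (0.001892857143 + 0.001645898438)
t = 41363 s

41363


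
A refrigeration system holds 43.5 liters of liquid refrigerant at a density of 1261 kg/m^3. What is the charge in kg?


Charge = V * rho / 1000
Charge = 43.5 * 1261 / 1000
Charge = 54.85 kg

54.85


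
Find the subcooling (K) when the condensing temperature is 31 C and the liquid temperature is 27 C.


Subcooling = T_cond - T_liquid
Subcooling = 31 - 27
Subcooling = 4 K

4


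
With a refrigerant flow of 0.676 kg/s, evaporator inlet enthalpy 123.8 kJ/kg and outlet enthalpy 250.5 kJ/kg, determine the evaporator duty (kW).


dh = 250.5 - 123.8 = 126.7 kJ/kg
Q_evap = m_dot * dh = 0.676 * 126.7
Q_evap = 85.65 kW

85.65


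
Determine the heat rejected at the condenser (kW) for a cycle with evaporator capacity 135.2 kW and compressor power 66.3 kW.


Q_cond = Q_evap + W
Q_cond = 135.2 + 66.3
Q_cond = 201.5 kW

201.5


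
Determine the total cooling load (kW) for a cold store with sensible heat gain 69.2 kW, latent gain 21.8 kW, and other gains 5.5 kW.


Q_total = Q_s + Q_l + Q_misc
Q_total = 69.2 + 21.8 + 5.5
Q_total = 96.5 kW

96.5


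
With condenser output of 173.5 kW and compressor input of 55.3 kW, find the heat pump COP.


COP_hp = Q_cond / W
COP_hp = 173.5 / 55.3
COP_hp = 3.137

3.137


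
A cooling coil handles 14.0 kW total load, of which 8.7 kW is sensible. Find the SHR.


SHR = Q_sensible / Q_total
SHR = 8.7 / 14.0
SHR = 0.621

0.621


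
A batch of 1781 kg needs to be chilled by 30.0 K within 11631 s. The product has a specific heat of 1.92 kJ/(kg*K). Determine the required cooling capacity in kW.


Q = m * cp * dT / t
Q = 1781 * 1.92 * 30.0 / 11631
Q = 8.82 kW

8.82


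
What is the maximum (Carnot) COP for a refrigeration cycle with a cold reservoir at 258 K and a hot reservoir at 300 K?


dT = 300 - 258 = 42 K
COP_carnot = T_cold / dT = 258 / 42
COP_carnot = 6.143

6.143


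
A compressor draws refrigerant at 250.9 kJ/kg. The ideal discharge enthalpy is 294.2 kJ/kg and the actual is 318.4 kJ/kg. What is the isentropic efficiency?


dh_ideal = 294.2 - 250.9 = 43.3 kJ/kg
dh_actual = 318.4 - 250.9 = 67.5 kJ/kg
eta_s = dh_ideal / dh_actual = 43.3 / 67.5
eta_s = 0.6415

0.6415


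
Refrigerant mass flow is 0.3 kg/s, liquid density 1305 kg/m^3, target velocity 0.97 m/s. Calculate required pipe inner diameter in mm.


A = m_dot / (rho * v) = 0.3 / (1305 * 0.97) = 0.0002369949046 m^2
d = sqrt(4*A/pi) * 1000
d = 17.4 mm

17.4


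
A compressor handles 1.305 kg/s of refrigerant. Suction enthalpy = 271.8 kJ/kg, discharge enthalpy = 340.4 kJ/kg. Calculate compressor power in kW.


dh = 340.4 - 271.8 = 68.6 kJ/kg
W = m_dot * dh = 1.305 * 68.6 = 89.52 kW

89.52


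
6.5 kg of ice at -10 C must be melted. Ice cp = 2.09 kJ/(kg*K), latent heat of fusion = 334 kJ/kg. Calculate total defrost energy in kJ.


Sensible heat = cp * dT = 2.09 * 10 = 20.9 kJ/kg
Total per kg = 20.9 + 334 = 354.9 kJ/kg
Q = m * total = 6.5 * 354.9
Q = 2306.9 kJ

2306.9


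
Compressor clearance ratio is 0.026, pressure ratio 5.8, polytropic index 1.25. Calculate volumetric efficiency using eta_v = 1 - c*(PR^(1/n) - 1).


PR^(1/n) = 5.8^(1/1.25) = 4.0807726
eta_v = 1 - 0.026 * (4.0807726 - 1)
eta_v = 0.9199

0.9199


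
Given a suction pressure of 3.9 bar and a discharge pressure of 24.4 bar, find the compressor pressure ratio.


PR = P_high / P_low
PR = 24.4 / 3.9
PR = 6.256

6.256


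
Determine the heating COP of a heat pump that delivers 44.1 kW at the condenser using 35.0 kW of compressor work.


COP_hp = Q_cond / W
COP_hp = 44.1 / 35.0
COP_hp = 1.26

1.26


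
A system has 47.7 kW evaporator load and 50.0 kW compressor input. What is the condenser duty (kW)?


Q_cond = Q_evap + W
Q_cond = 47.7 + 50.0
Q_cond = 97.7 kW

97.7


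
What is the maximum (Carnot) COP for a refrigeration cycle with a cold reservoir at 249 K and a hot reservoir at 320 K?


dT = 320 - 249 = 71 K
COP_carnot = T_cold / dT = 249 / 71
COP_carnot = 3.507

3.507


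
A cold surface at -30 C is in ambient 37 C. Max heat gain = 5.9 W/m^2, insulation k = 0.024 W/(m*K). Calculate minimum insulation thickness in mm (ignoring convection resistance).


dT = 37 - (-30) = 67 K
thickness = k * dT / q_max * 1000
thickness = 0.024 * 67 / 5.9 * 1000
thickness = 272.5 mm

272.5


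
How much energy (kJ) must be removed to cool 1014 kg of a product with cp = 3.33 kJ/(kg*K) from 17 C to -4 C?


dT = 17 - (-4) = 21 K
Q = m * cp * dT = 1014 * 3.33 * 21
Q = 70909 kJ

70909


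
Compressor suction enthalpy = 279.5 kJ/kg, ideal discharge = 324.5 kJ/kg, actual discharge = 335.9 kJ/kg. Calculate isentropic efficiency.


dh_ideal = 324.5 - 279.5 = 45.0 kJ/kg
dh_actual = 335.9 - 279.5 = 56.4 kJ/kg
eta_s = dh_ideal / dh_actual = 45.0 / 56.4
eta_s = 0.7979

0.7979


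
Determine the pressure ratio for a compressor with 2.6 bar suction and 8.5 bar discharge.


PR = P_high / P_low
PR = 8.5 / 2.6
PR = 3.269

3.269


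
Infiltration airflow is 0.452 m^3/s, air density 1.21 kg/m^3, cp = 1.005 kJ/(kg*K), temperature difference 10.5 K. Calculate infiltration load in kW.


Q = V_dot * rho * cp * dT
Q = 0.452 * 1.21 * 1.005 * 10.5
Q = 5.771 kW

5.771


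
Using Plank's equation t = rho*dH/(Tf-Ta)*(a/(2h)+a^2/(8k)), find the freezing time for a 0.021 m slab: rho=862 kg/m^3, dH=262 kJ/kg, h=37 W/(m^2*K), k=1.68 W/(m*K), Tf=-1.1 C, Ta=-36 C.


dT = -1.1 - (-36) = 34.9 K
term1 = a/(2h) = 0.021/(2*37) = 0.0002837837838
term2 = a^2/(8k) = 0.021^2/(8*1.68) = 0.0000328125
t = rho*dH*1000/dT * (term1 + term2)
t = 862*262*1000/34.9 * (0.0002837837838 + 0.0000328125)
t = 2049 s

2049


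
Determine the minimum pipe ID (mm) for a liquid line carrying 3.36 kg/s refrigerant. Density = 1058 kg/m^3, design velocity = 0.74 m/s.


A = m_dot / (rho * v) = 3.36 / (1058 * 0.74) = 0.00429162622 m^2
d = sqrt(4*A/pi) * 1000
d = 73.9 mm

73.9


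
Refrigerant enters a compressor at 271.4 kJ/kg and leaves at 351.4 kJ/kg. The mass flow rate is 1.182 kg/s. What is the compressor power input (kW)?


dh = 351.4 - 271.4 = 80.0 kJ/kg
W = m_dot * dh = 1.182 * 80.0 = 94.56 kW

94.56


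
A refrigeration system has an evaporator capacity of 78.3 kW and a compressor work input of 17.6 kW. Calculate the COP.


COP = Q_evap / W
COP = 78.3 / 17.6
COP = 4.449

4.449


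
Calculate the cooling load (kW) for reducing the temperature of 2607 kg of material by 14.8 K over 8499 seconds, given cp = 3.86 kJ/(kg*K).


Q = m * cp * dT / t
Q = 2607 * 3.86 * 14.8 / 8499
Q = 17.524 kW

17.524


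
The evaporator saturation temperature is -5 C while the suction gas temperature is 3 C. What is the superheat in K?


Superheat = T_suction - T_evap
Superheat = 3 - (-5)
Superheat = 8 K

8


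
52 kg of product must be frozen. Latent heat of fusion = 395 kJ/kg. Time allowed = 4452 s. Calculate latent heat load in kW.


Q_lat = m * h_fg / t
Q_lat = 52 * 395 / 4452
Q_lat = 4.61 kW

4.61


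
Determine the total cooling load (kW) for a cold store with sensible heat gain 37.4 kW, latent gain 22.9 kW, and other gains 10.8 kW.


Q_total = Q_s + Q_l + Q_misc
Q_total = 37.4 + 22.9 + 10.8
Q_total = 71.1 kW

71.1


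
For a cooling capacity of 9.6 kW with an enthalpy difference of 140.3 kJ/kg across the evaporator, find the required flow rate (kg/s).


m_dot = Q / dh
m_dot = 9.6 / 140.3
m_dot = 0.0684 kg/s

0.0684


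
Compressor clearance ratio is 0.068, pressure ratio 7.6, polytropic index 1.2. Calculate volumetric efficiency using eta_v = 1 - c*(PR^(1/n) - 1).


PR^(1/n) = 7.6^(1/1.2) = 5.42015027
eta_v = 1 - 0.068 * (5.42015027 - 1)
eta_v = 0.6994

0.6994


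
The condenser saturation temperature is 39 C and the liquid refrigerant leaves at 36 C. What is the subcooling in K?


Subcooling = T_cond - T_liquid
Subcooling = 39 - 36
Subcooling = 3 K

3


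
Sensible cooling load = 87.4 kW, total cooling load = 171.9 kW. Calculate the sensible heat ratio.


SHR = Q_sensible / Q_total
SHR = 87.4 / 171.9
SHR = 0.508

0.508


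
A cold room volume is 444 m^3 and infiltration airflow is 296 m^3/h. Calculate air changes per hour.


ACH = flow / volume
ACH = 296 / 444
ACH = 0.667

0.667


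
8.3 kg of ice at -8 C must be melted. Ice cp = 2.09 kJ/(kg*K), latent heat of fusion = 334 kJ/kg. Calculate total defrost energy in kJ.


Sensible heat = cp * dT = 2.09 * 8 = 16.72 kJ/kg
Total per kg = 16.72 + 334 = 350.72 kJ/kg
Q = m * total = 8.3 * 350.72
Q = 2911.0 kJ

2911.0


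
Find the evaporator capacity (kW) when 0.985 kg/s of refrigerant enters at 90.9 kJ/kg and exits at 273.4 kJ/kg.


dh = 273.4 - 90.9 = 182.5 kJ/kg
Q_evap = m_dot * dh = 0.985 * 182.5
Q_evap = 179.76 kW

179.76


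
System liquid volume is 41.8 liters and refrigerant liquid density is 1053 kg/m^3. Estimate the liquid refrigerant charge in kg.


Charge = V * rho / 1000
Charge = 41.8 * 1053 / 1000
Charge = 44.02 kg

44.02


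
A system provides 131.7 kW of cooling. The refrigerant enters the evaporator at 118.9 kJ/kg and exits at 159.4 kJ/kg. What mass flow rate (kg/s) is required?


dh = 159.4 - 118.9 = 40.5 kJ/kg
m_dot = Q / dh = 131.7 / 40.5 = 3.2519 kg/s

3.2519


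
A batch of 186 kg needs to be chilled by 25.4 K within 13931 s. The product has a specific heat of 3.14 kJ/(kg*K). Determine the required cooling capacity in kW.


Q = m * cp * dT / t
Q = 186 * 3.14 * 25.4 / 13931
Q = 1.065 kW

1.065


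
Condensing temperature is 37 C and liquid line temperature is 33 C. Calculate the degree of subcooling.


Subcooling = T_cond - T_liquid
Subcooling = 37 - 33
Subcooling = 4 K

4


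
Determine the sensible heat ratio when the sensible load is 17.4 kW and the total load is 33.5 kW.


SHR = Q_sensible / Q_total
SHR = 17.4 / 33.5
SHR = 0.519

0.519


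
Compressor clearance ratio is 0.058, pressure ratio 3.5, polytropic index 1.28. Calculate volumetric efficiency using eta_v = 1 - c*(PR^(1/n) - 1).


PR^(1/n) = 3.5^(1/1.28) = 2.66105076
eta_v = 1 - 0.058 * (2.66105076 - 1)
eta_v = 0.9037

0.9037


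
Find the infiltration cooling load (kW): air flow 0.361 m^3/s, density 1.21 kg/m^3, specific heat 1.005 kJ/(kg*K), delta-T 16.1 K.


Q = V_dot * rho * cp * dT
Q = 0.361 * 1.21 * 1.005 * 16.1
Q = 7.068 kW

7.068


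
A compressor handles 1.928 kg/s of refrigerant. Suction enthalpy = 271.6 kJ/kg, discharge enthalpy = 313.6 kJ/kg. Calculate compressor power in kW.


dh = 313.6 - 271.6 = 42.0 kJ/kg
W = m_dot * dh = 1.928 * 42.0 = 80.98 kW

80.98


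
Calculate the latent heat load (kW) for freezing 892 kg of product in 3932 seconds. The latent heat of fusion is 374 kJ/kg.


Q_lat = m * h_fg / t
Q_lat = 892 * 374 / 3932
Q_lat = 84.84 kW

84.84


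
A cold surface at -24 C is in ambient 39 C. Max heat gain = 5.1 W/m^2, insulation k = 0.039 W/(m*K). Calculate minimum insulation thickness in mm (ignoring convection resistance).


dT = 39 - (-24) = 63 K
thickness = k * dT / q_max * 1000
thickness = 0.039 * 63 / 5.1 * 1000
thickness = 481.8 mm

481.8


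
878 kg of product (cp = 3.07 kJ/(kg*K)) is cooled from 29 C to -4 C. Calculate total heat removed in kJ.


dT = 29 - (-4) = 33 K
Q = m * cp * dT = 878 * 3.07 * 33
Q = 88950 kJ

88950


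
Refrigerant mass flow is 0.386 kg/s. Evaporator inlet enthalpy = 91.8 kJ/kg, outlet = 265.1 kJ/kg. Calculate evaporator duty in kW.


dh = 265.1 - 91.8 = 173.3 kJ/kg
Q_evap = m_dot * dh = 0.386 * 173.3
Q_evap = 66.89 kW

66.89


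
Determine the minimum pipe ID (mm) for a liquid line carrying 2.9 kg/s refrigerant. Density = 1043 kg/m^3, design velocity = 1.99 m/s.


A = m_dot / (rho * v) = 2.9 / (1043 * 1.99) = 0.00139720655 m^2
d = sqrt(4*A/pi) * 1000
d = 42.2 mm

42.2


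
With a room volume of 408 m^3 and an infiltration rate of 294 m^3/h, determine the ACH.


ACH = flow / volume
ACH = 294 / 408
ACH = 0.721

0.721


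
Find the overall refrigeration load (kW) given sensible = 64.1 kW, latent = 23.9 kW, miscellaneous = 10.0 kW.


Q_total = Q_s + Q_l + Q_misc
Q_total = 64.1 + 23.9 + 10.0
Q_total = 98.0 kW

98.0


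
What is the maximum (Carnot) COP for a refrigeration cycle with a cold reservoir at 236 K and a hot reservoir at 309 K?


dT = 309 - 236 = 73 K
COP_carnot = T_cold / dT = 236 / 73
COP_carnot = 3.233

3.233


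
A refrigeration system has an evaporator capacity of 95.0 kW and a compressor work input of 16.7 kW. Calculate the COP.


COP = Q_evap / W
COP = 95.0 / 16.7
COP = 5.689

5.689


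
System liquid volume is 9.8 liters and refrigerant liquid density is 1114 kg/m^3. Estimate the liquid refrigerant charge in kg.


Charge = V * rho / 1000
Charge = 9.8 * 1114 / 1000
Charge = 10.92 kg

10.92


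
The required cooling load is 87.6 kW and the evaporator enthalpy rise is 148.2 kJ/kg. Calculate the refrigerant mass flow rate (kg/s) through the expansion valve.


m_dot = Q / dh
m_dot = 87.6 / 148.2
m_dot = 0.5911 kg/s

0.5911


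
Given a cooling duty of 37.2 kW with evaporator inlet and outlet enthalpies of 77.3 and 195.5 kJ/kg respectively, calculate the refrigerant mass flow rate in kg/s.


dh = 195.5 - 77.3 = 118.2 kJ/kg
m_dot = Q / dh = 37.2 / 118.2 = 0.3147 kg/s

0.3147


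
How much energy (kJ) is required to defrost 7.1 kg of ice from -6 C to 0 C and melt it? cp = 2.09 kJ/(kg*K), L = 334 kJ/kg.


Sensible heat = cp * dT = 2.09 * 6 = 12.54 kJ/kg
Total per kg = 12.54 + 334 = 346.54 kJ/kg
Q = m * total = 7.1 * 346.54
Q = 2460.4 kJ

2460.4


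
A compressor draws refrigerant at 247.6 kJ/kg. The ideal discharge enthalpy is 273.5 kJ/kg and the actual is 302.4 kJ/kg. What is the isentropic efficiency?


dh_ideal = 273.5 - 247.6 = 25.9 kJ/kg
dh_actual = 302.4 - 247.6 = 54.8 kJ/kg
eta_s = dh_ideal / dh_actual = 25.9 / 54.8
eta_s = 0.4726

0.4726


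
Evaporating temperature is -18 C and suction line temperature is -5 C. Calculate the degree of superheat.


Superheat = T_suction - T_evap
Superheat = -5 - (-18)
Superheat = 13 K

13


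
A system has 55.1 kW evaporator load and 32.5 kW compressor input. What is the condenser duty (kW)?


Q_cond = Q_evap + W
Q_cond = 55.1 + 32.5
Q_cond = 87.6 kW

87.6


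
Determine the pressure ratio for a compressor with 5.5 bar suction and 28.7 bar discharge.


PR = P_high / P_low
PR = 28.7 / 5.5
PR = 5.218

5.218


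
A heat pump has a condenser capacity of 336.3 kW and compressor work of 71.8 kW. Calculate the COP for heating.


COP_hp = Q_cond / W
COP_hp = 336.3 / 71.8
COP_hp = 4.684

4.684


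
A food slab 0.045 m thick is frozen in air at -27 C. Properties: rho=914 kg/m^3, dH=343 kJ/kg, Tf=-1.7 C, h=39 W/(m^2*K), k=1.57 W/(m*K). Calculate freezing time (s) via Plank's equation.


dT = -1.7 - (-27) = 25.3 K
term1 = a/(2h) = 0.045/(2*39) = 0.0005769230769
term2 = a^2/(8k) = 0.045^2/(8*1.57) = 0.0001612261146
t = rho*dH*1000/dT * (term1 + term2)
t = 914*343*1000/25.3 * (0.0005769230769 + 0.0001612261146)
t = 9147 s

9147


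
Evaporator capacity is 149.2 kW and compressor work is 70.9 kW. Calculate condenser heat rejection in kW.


Q_cond = Q_evap + W
Q_cond = 149.2 + 70.9
Q_cond = 220.1 kW

220.1


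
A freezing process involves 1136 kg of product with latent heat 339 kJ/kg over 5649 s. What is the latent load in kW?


Q_lat = m * h_fg / t
Q_lat = 1136 * 339 / 5649
Q_lat = 68.17 kW

68.17


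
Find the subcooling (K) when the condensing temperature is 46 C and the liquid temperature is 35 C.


Subcooling = T_cond - T_liquid
Subcooling = 46 - 35
Subcooling = 11 K

11


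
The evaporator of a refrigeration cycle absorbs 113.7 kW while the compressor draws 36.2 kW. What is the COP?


COP = Q_evap / W
COP = 113.7 / 36.2
COP = 3.141

3.141


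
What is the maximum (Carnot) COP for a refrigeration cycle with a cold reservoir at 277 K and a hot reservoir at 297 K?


dT = 297 - 277 = 20 K
COP_carnot = T_cold / dT = 277 / 20
COP_carnot = 13.85

13.85


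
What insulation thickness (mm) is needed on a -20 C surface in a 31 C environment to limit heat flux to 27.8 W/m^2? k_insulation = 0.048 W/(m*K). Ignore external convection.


dT = 31 - (-20) = 51 K
thickness = k * dT / q_max * 1000
thickness = 0.048 * 51 / 27.8 * 1000
thickness = 88.1 mm

88.1
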